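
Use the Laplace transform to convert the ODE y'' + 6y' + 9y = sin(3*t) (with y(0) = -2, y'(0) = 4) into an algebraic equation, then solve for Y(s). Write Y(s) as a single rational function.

Transform both sides with L{·}.
Using L{y''} = s^2 Y - s·y(0) - y'(0) and L{y'} = sY - y(0), with y(0) = -2, y'(0) = 4, the left side becomes (s^2 + 6*s + 9)Y - (-2*s - 8).
The right side is L{sin(3*t)} = 3/(s^2 + 9).
So (s^2 + 6*s + 9)Y = 3/(s^2 + 9) + (-2*s - 8).
Isolate Y and clear denominators.

Y(s) = (-2*s^3 - 8*s^2 - 18*s - 69)/(s^4 + 6*s^3 + 18*s^2 + 54*s + 81)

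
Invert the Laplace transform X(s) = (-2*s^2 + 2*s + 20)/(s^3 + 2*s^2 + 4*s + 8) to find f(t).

Factor the denominator: s^3 + 2*s^2 + 4*s + 8 = (s + 2)*(s^2 + 4).
Partial fraction decomposition gives [1/(s + 2)] + [-3*s/(s^2 + 4)] + [8/(s^2 + 4)].
Invert each term: 1/(s + 2) ↔ e^(-2t); -3·s/(s^2 + 4) ↔ -3cos(2t); 4·2/(s^2 + 4) ↔ 4sin(2t).

f(t) = 4*sin(2*t) - 3*cos(2*t) + exp(-2*t)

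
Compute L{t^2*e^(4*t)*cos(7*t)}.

2*(s - 4)*(s^2 - 8*s - 131)/(s^2 - 8*s + 65)^3

L{cos(7t)} = s/(s^2 + 49).
Multiplying by e^(4t) shifts s → s - 4, so L{e^(4*t)*cos(7*t)} = (s - 4)/((s - 4)^2 + 49).
Then apply L{t^2·g(t)} = (-1)^2 d^2/ds^2[G(s)] with G(s) = (s - 4)/((s - 4)^2 + 49):
differentiating 2 times and applying the sign gives 2*(s - 4)*(s^2 - 8*s - 131)/(s^2 - 8*s + 65)^3.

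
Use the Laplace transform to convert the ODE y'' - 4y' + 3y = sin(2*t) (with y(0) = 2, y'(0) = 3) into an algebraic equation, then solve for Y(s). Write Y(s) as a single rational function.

Y(s) = (2*s^3 - 5*s^2 + 8*s - 18)/(s^4 - 4*s^3 + 7*s^2 - 16*s + 12)

Transform both sides with L{·}.
Using L{y''} = s^2 Y - s·y(0) - y'(0) and L{y'} = sY - y(0), with y(0) = 2, y'(0) = 3, the left side becomes (s^2 - 4*s + 3)Y - (2*s - 5).
The right side is L{sin(2*t)} = 2/(s^2 + 4).
So (s^2 - 4*s + 3)Y = 2/(s^2 + 4) + (2*s - 5).
Divide through and combine into a single rational function.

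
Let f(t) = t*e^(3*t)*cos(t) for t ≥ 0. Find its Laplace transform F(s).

F(s) = (s - 4)*(s - 2)/(s^2 - 6*s + 10)^2

L{cos(t)} = s/(s^2 + 1).
Multiplying by e^(3t) shifts s → s - 3, so L{e^(3*t)*cos(t)} = (s - 3)/((s - 3)^2 + 1).
Then apply L{t·g(t)} = -d/ds[G(s)] with G(s) = (s - 3)/((s - 3)^2 + 1):
differentiating 1 time and applying the sign gives (s - 4)*(s - 2)/(s^2 - 6*s + 10)^2.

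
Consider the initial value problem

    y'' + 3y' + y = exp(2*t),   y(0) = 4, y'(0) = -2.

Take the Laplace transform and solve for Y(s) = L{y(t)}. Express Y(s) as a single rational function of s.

Apply the Laplace transform to the equation.
Using L{y''} = s^2 Y - s·y(0) - y'(0) and L{y'} = sY - y(0), with y(0) = 4, y'(0) = -2, the left side becomes (s^2 + 3*s + 1)Y - (4*s + 10).
The right side is L{exp(2*t)} = 1/(s - 2).
So (s^2 + 3*s + 1)Y = 1/(s - 2) + (4*s + 10).
Isolate Y and clear denominators.

Y(s) = (4*s^2 + 2*s - 19)/(s^3 + s^2 - 5*s - 2)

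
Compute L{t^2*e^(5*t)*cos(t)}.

2*(s - 5)*(s^2 - 10*s + 22)/(s^2 - 10*s + 26)^3

L{cos(t)} = s/(s^2 + 1).
Multiplying by e^(5t) shifts s → s - 5, so L{e^(5*t)*cos(t)} = (s - 5)/((s - 5)^2 + 1).
Then apply L{t^2·g(t)} = (-1)^2 d^2/ds^2[G(s)] with G(s) = (s - 5)/((s - 5)^2 + 1):
differentiating 2 times and applying the sign gives 2*(s - 5)*(s^2 - 10*s + 22)/(s^2 - 10*s + 26)^3.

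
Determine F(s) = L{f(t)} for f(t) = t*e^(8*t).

F(s) = (s - 8)^(-2)

L{e^(8t)} = 1/(s - 8).
Then apply L{t·g(t)} = -d/ds[G(s)] with G(s) = 1/(s - 8):
differentiating 1 time and applying the sign gives (s - 8)^(-2).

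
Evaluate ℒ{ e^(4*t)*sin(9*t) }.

9/((s - 4)^2 + 81)

L{sin(9t)} = 9/(s^2 + 81).
By the first shifting theorem, multiplying by e^(4t) replaces s with s - 4.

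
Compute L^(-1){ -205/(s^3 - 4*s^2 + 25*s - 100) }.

-5*exp(4*t) + 4*sin(5*t) + 5*cos(5*t)

Factor the denominator: s^3 - 4*s^2 + 25*s - 100 = (s - 4)*(s^2 + 25).
Partial fraction decomposition gives [-5/(s - 4)] + [5*s/(s^2 + 25)] + [20/(s^2 + 25)].
Invert each term: -5/(s - 4) ↔ -5e^(4t); 5·s/(s^2 + 25) ↔ 5cos(5t); 4·5/(s^2 + 25) ↔ 4sin(5t).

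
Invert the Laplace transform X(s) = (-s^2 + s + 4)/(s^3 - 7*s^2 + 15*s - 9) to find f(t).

f(t) = -t*exp(3*t) - 2*exp(3*t) + exp(t)

Factor the denominator: s^3 - 7*s^2 + 15*s - 9 = (s - 3)^2*(s - 1).
Partial fraction decomposition gives [-2/(s - 3)] + [-1/(s - 3)^2] + [1/(s - 1)].
Invert each term: -2/(s - 3) ↔ -2e^(3t); -1/(s - 3)^2 ↔ -t·e^(3t); 1/(s - 1) ↔ e^(t).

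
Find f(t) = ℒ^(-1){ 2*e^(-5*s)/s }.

The factor e^(-5s) signals a time shift by c = 5 (second shifting theorem).
L{2} = 2/s, so L^-1{2/s} = 2.
Hence the inverse is u(t - 5) times that function evaluated at t - 5.

f(t) = Heaviside(t - 5)*(2)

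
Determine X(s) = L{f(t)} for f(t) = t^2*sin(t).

X(s) = 2*(3*s^2 - 1)/(s^2 + 1)^3

L{sin(t)} = 1/(s^2 + 1).
Then apply L{t^2·g(t)} = (-1)^2 d^2/ds^2[G(s)] with G(s) = 1/(s^2 + 1):
differentiating 2 times and applying the sign gives 2*(3*s^2 - 1)/(s^2 + 1)^3.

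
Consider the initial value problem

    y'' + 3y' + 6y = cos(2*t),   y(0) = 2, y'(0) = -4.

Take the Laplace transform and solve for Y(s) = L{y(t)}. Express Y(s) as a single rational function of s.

Y(s) = (2*s^3 + 2*s^2 + 9*s + 8)/(s^4 + 3*s^3 + 10*s^2 + 12*s + 24)

Laplace-transform each side.
Using L{y''} = s^2 Y - s·y(0) - y'(0) and L{y'} = sY - y(0), with y(0) = 2, y'(0) = -4, the left side becomes (s^2 + 3*s + 6)Y - (2*s + 2).
The right side is L{cos(2*t)} = s/(s^2 + 4).
So (s^2 + 3*s + 6)Y = s/(s^2 + 4) + (2*s + 2).
Solve for Y(s) and write it as one ratio of polynomials.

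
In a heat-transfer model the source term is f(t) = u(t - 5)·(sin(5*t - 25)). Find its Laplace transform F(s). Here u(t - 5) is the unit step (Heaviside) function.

By the second shifting theorem, L{u(t - c)·g(t - c)} = e^(-cs)·G(s) with c = 5 and G(s) = L{g(t)}.
L{sin(5t)} = 5/(s^2 + 25).

F(s) = 5*exp(-5*s)/(s^2 + 25)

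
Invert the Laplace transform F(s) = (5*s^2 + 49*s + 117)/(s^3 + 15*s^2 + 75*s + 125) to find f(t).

f(t) = -3*t^2*exp(-5*t)/2 - t*exp(-5*t) + 5*exp(-5*t)

Factor the denominator: s^3 + 15*s^2 + 75*s + 125 = (s + 5)^3.
Partial fraction decomposition gives [5/(s + 5)] + [-1/(s + 5)^2] + [-3/(s + 5)^3].
Invert each term: 5/(s + 5) ↔ 5e^(-5t); -1/(s + 5)^2 ↔ -t·e^(-5t); -3/(s + 5)^3 ↔ (-3/2)t^2·e^(-5t).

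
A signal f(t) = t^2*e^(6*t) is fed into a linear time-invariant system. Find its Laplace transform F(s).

L{t^2} = 2!/s^3 = 2/s^3.
By the first shifting theorem, multiplying by e^(6t) replaces s with s - 6.

F(s) = 2/(s - 6)^3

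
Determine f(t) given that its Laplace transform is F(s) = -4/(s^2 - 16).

Since L{sinh(4t)} = 4/(s^2 - 16), the inverse is sinh(4*t), scaled by -1.

f(t) = -sinh(4*t)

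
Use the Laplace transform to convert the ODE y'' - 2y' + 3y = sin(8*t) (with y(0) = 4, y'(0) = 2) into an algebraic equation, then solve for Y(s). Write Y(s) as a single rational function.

Take the Laplace transform of both sides.
With L{y''} = s^2 Y - s·y(0) - y'(0) and L{y'} = sY - y(0), with y(0) = 4, y'(0) = 2: the LHS transforms to (s^2 - 2*s + 3)Y - (4*s - 6).
The right side is L{sin(8*t)} = 8/(s^2 + 64).
So (s^2 - 2*s + 3)Y = 8/(s^2 + 64) + (4*s - 6).
Solve for Y(s) and write it as one ratio of polynomials.

Y(s) = (4*s^3 - 6*s^2 + 256*s - 376)/(s^4 - 2*s^3 + 67*s^2 - 128*s + 192)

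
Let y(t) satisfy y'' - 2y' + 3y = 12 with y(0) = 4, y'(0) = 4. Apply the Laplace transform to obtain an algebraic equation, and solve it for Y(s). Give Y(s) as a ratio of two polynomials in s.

Y(s) = (4*s^2 - 4*s + 12)/(s^3 - 2*s^2 + 3*s)

Transform both sides with L{·}.
The derivative rules (L{y''} = s^2 Y - s·y(0) - y'(0) and L{y'} = sY - y(0), with y(0) = 4, y'(0) = 4) turn the left side into (s^2 - 2*s + 3)Y - (4*s - 4).
The right side is L{12} = 12/s.
So (s^2 - 2*s + 3)Y = 12/s + (4*s - 4).
Solve for Y(s) and write it as one ratio of polynomials.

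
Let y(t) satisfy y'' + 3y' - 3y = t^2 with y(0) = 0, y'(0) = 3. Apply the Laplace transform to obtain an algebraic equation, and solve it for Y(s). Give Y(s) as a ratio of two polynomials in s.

Y(s) = (3*s^3 + 2)/(s^5 + 3*s^4 - 3*s^3)

Laplace-transform each side.
With L{y''} = s^2 Y - s·y(0) - y'(0) and L{y'} = sY - y(0), with y(0) = 0, y'(0) = 3: the LHS transforms to (s^2 + 3*s - 3)Y - (3).
The right side is L{t^2} = 2/s^3.
So (s^2 + 3*s - 3)Y = 2/s^3 + (3).
Solve for Y(s) and write it as one ratio of polynomials.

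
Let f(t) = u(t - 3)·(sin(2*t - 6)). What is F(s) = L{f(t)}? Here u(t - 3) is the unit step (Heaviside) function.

By the second shifting theorem, L{u(t - c)·g(t - c)} = e^(-cs)·G(s) with c = 3 and G(s) = L{g(t)}.
L{sin(2t)} = 2/(s^2 + 4).

F(s) = 2*exp(-3*s)/(s^2 + 4)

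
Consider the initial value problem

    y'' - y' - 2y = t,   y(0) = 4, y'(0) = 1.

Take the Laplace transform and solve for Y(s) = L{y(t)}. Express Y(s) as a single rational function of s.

Y(s) = (4*s^3 - 3*s^2 + 1)/(s^4 - s^3 - 2*s^2)

Transform both sides with L{·}.
Using L{y''} = s^2 Y - s·y(0) - y'(0) and L{y'} = sY - y(0), with y(0) = 4, y'(0) = 1, the left side becomes (s^2 - s - 2)Y - (4*s - 3).
The right side is L{t} = s^(-2).
So (s^2 - s - 2)Y = s^(-2) + (4*s - 3).
Solve for Y(s) and write it as one ratio of polynomials.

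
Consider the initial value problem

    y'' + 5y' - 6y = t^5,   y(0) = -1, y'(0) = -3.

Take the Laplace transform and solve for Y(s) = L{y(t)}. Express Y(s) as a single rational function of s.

Y(s) = (-s^7 - 8*s^6 + 120)/(s^8 + 5*s^7 - 6*s^6)

Apply the Laplace transform to the equation.
The derivative rules (L{y''} = s^2 Y - s·y(0) - y'(0) and L{y'} = sY - y(0), with y(0) = -1, y'(0) = -3) turn the left side into (s^2 + 5*s - 6)Y - (-s - 8).
The right side is L{t^5} = 120/s^6.
So (s^2 + 5*s - 6)Y = 120/s^6 + (-s - 8).
Solve for Y(s) and write it as one ratio of polynomials.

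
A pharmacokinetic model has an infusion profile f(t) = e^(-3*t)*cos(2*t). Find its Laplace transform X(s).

L{cos(2t)} = s/(s^2 + 4).
By the first shifting theorem, multiplying by e^(-3t) replaces s with s + 3.

X(s) = (s + 3)/((s + 3)^2 + 4)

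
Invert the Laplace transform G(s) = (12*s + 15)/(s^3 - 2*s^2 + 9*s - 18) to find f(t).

Factor the denominator: s^3 - 2*s^2 + 9*s - 18 = (s - 2)*(s^2 + 9).
Partial fraction decomposition gives [3/(s - 2)] + [-3*s/(s^2 + 9)] + [6/(s^2 + 9)].
Invert each term: 3/(s - 2) ↔ 3e^(2t); -3·s/(s^2 + 9) ↔ -3cos(3t); 2·3/(s^2 + 9) ↔ 2sin(3t).

f(t) = 3*exp(2*t) + 2*sin(3*t) - 3*cos(3*t)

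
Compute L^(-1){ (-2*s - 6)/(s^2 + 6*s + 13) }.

-2*exp(-3*t)*cos(2*t)

Rewrite the denominator: s^2 + 6*s + 13 = (s + 3)^2 + 4.
The form in (s + 3) signals a first-shifting-theorem factor e^(-3t).
Since L{cos(2t)} = s/(s^2 + 4), the inverse is exp(-3*t)*cos(2*t), scaled by -2.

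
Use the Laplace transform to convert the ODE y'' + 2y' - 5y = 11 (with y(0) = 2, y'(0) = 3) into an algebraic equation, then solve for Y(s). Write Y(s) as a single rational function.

Y(s) = (2*s^2 + 7*s + 11)/(s^3 + 2*s^2 - 5*s)

Take the Laplace transform of both sides.
The derivative rules (L{y''} = s^2 Y - s·y(0) - y'(0) and L{y'} = sY - y(0), with y(0) = 2, y'(0) = 3) turn the left side into (s^2 + 2*s - 5)Y - (2*s + 7).
The right side is L{11} = 11/s.
So (s^2 + 2*s - 5)Y = 11/s + (2*s + 7).
Isolate Y and clear denominators.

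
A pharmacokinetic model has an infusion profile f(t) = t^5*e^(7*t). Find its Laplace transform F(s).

L{t^5} = 5!/s^6 = 120/s^6.
By the first shifting theorem, multiplying by e^(7t) replaces s with s - 7.

F(s) = 120/(s - 7)^6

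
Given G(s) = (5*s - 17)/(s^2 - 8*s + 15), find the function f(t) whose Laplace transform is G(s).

f(t) = 4*exp(5*t) + exp(3*t)

Factor the denominator: s^2 - 8*s + 15 = (s - 5)*(s - 3).
Partial fraction decomposition gives [4/(s - 5)] + [1/(s - 3)].
Invert each term: 4/(s - 5) ↔ 4e^(5t); 1/(s - 3) ↔ e^(3t).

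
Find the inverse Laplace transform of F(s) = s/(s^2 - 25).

Since L{cosh(5t)} = s/(s^2 - 25), the inverse is cosh(5*t).

cosh(5*t)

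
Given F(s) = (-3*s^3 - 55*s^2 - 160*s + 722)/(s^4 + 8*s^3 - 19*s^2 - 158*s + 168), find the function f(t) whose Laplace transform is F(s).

Factor the denominator: s^4 + 8*s^3 - 19*s^2 - 158*s + 168 = (s - 4)*(s - 1)*(s + 6)*(s + 7).
Partial fraction decomposition gives [-2/(s + 7)] + [-3/(s - 1)] + [5/(s + 6)] + [-3/(s - 4)].
Invert each term: -2/(s + 7) ↔ -2e^(-7t); -3/(s - 1) ↔ -3e^(t); 5/(s + 6) ↔ 5e^(-6t); -3/(s - 4) ↔ -3e^(4t).

f(t) = -3*exp(4*t) - 3*exp(t) + 5*exp(-6*t) - 2*exp(-7*t)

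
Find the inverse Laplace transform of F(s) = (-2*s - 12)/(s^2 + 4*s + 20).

-2*exp(-2*t)*sin(4*t) - 2*exp(-2*t)*cos(4*t)

Complete the square in the denominator: s^2 + 4*s + 20 = (s + 2)^2 + 4^2.
Split the numerator to match: -2*s - 12 = -2·(s + 2) - 2·4.
Invert each term: -2·(s + 2)/((s + 2)^2 + 16) ↔ -2e^(-2t)cos(4t); -2·4/((s + 2)^2 + 16) ↔ -2e^(-2t)sin(4t).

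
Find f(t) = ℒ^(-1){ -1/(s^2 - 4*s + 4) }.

Rewrite the denominator: s^2 - 4*s + 4 = (s - 2)^2.
The form in (s - 2) signals a first-shifting-theorem factor e^(2t).
Since L{t} = 1!/s^2 = 1/s^2, the inverse is t*e^(2*t), scaled by -1.

f(t) = -t*exp(2*t)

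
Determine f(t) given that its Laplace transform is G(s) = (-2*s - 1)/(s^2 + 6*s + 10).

f(t) = 5*exp(-3*t)*sin(t) - 2*exp(-3*t)*cos(t)

Complete the square in the denominator: s^2 + 6*s + 10 = (s + 3)^2 + 1^2.
Split the numerator to match: -2*s - 1 = -2·(s + 3) + 5·1.
Invert each term: -2·(s + 3)/((s + 3)^2 + 1) ↔ -2e^(-3t)cos(t); 5·1/((s + 3)^2 + 1) ↔ 5e^(-3t)sin(t).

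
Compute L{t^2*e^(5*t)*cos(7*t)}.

L{cos(7t)} = s/(s^2 + 49).
Multiplying by e^(5t) shifts s → s - 5, so L{e^(5*t)*cos(7*t)} = (s - 5)/((s - 5)^2 + 49).
Then apply L{t^2·g(t)} = (-1)^2 d^2/ds^2[G(s)] with G(s) = (s - 5)/((s - 5)^2 + 49):
differentiating 2 times and applying the sign gives 2*(s - 5)*(s^2 - 10*s - 122)/(s^2 - 10*s + 74)^3.

2*(s - 5)*(s^2 - 10*s - 122)/(s^2 - 10*s + 74)^3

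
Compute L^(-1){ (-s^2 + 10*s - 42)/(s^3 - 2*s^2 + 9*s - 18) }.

Factor the denominator: s^3 - 2*s^2 + 9*s - 18 = (s - 2)*(s^2 + 9).
Partial fraction decomposition gives [-2/(s - 2)] + [s/(s^2 + 9)] + [12/(s^2 + 9)].
Invert each term: -2/(s - 2) ↔ -2e^(2t); 1·s/(s^2 + 9) ↔ cos(3t); 4·3/(s^2 + 9) ↔ 4sin(3t).

-2*exp(2*t) + 4*sin(3*t) + cos(3*t)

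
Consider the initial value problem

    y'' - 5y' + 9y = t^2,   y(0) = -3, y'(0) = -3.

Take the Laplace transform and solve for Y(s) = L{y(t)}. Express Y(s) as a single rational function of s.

Transform both sides with L{·}.
The derivative rules (L{y''} = s^2 Y - s·y(0) - y'(0) and L{y'} = sY - y(0), with y(0) = -3, y'(0) = -3) turn the left side into (s^2 - 5*s + 9)Y - (-3*s + 12).
The right side is L{t^2} = 2/s^3.
So (s^2 - 5*s + 9)Y = 2/s^3 + (-3*s + 12).
Divide through and combine into a single rational function.

Y(s) = (-3*s^4 + 12*s^3 + 2)/(s^5 - 5*s^4 + 9*s^3)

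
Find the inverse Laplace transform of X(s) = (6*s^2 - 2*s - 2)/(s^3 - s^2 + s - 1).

Factor the denominator: s^3 - s^2 + s - 1 = (s - 1)*(s^2 + 1).
Partial fraction decomposition gives [1/(s - 1)] + [5*s/(s^2 + 1)] + [3/(s^2 + 1)].
Invert each term: 1/(s - 1) ↔ e^(t); 5·s/(s^2 + 1) ↔ 5cos(t); 3·1/(s^2 + 1) ↔ 3sin(t).

exp(t) + 3*sin(t) + 5*cos(t)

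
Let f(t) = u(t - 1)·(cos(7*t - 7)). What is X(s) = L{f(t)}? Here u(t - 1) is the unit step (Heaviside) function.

By the second shifting theorem, L{u(t - c)·g(t - c)} = e^(-cs)·G(s) with c = 1 and G(s) = L{g(t)}.
L{cos(7t)} = s/(s^2 + 49).

X(s) = s*exp(-s)/(s^2 + 49)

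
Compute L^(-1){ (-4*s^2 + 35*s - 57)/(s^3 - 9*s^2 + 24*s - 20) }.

Factor the denominator: s^3 - 9*s^2 + 24*s - 20 = (s - 5)*(s - 2)^2.
Partial fraction decomposition gives [-6/(s - 2)] + [(s - 2)^(-2)] + [2/(s - 5)].
Invert each term: -6/(s - 2) ↔ -6e^(2t); 1/(s - 2)^2 ↔ t·e^(2t); 2/(s - 5) ↔ 2e^(5t).

t*exp(2*t) + 2*exp(5*t) - 6*exp(2*t)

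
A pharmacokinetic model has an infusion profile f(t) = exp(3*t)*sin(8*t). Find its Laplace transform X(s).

X(s) = 8/((s - 3)^2 + 64)

L{sin(8t)} = 8/(s^2 + 64).
By the first shifting theorem, multiplying by e^(3t) replaces s with s - 3.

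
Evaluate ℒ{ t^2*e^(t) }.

2/(s - 1)^3

L{e^(t)} = 1/(s - 1).
Then apply L{t^2·g(t)} = (-1)^2 d^2/ds^2[G(s)] with G(s) = 1/(s - 1):
differentiating 2 times and applying the sign gives 2/(s - 1)^3.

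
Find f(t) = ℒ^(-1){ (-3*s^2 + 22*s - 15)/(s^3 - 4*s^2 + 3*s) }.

f(t) = 4*exp(3*t) - 2*exp(t) - 5

Factor the denominator: s^3 - 4*s^2 + 3*s = s*(s - 3)*(s - 1).
Partial fraction decomposition gives [4/(s - 3)] + [-2/(s - 1)] + [-5/s].
Invert each term: 4/(s - 3) ↔ 4e^(3t); -2/(s - 1) ↔ -2e^(t); -5/(s - 0) ↔ -5e^(0t).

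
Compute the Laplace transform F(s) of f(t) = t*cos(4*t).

L{cos(4t)} = s/(s^2 + 16).
Then apply L{t·g(t)} = -d/ds[G(s)] with G(s) = s/(s^2 + 16):
differentiating 1 time and applying the sign gives (s - 4)*(s + 4)/(s^2 + 16)^2.

F(s) = (s - 4)*(s + 4)/(s^2 + 16)^2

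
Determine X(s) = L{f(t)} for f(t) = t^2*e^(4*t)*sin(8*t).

L{sin(8t)} = 8/(s^2 + 64).
Multiplying by e^(4t) shifts s → s - 4, so L{e^(4*t)*sin(8*t)} = 8/((s - 4)^2 + 64).
Then apply L{t^2·g(t)} = (-1)^2 d^2/ds^2[G(s)] with G(s) = 8/((s - 4)^2 + 64):
differentiating 2 times and applying the sign gives 16*(3*s^2 - 24*s - 16)/(s^2 - 8*s + 80)^3.

X(s) = 16*(3*s^2 - 24*s - 16)/(s^2 - 8*s + 80)^3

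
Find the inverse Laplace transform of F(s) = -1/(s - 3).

Since L{e^(3t)} = 1/(s - 3), the inverse is e^(3*t), scaled by -1.

-exp(3*t)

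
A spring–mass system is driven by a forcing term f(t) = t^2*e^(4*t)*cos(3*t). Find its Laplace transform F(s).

F(s) = 2*(s - 4)*(s^2 - 8*s - 11)/(s^2 - 8*s + 25)^3

L{cos(3t)} = s/(s^2 + 9).
Multiplying by e^(4t) shifts s → s - 4, so L{e^(4*t)*cos(3*t)} = (s - 4)/((s - 4)^2 + 9).
Then apply L{t^2·g(t)} = (-1)^2 d^2/ds^2[G(s)] with G(s) = (s - 4)/((s - 4)^2 + 9):
differentiating 2 times and applying the sign gives 2*(s - 4)*(s^2 - 8*s - 11)/(s^2 - 8*s + 25)^3.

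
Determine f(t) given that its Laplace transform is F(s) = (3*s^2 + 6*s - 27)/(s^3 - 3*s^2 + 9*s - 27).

Factor the denominator: s^3 - 3*s^2 + 9*s - 27 = (s - 3)*(s^2 + 9).
Partial fraction decomposition gives [1/(s - 3)] + [2*s/(s^2 + 9)] + [12/(s^2 + 9)].
Invert each term: 1/(s - 3) ↔ e^(3t); 2·s/(s^2 + 9) ↔ 2cos(3t); 4·3/(s^2 + 9) ↔ 4sin(3t).

f(t) = exp(3*t) + 4*sin(3*t) + 2*cos(3*t)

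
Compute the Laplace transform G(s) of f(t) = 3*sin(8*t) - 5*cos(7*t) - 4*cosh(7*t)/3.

By linearity of the Laplace transform, transform each term separately.
(3)·[L{sin(8t)} = 8/(s^2 + 64)]; (-5)·[L{cos(7t)} = s/(s^2 + 49)]; (-4/3)·[L{cosh(7t)} = s/(s^2 - 49)].

G(s) = -5*s/(s^2 + 49) - 4*s/(3*(s^2 - 49)) + 24/(s^2 + 64)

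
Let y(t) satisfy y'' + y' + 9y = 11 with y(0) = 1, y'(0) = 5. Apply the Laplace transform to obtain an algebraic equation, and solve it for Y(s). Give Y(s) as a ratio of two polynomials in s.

Y(s) = (s^2 + 6*s + 11)/(s^3 + s^2 + 9*s)

Take the Laplace transform of both sides.
Using L{y''} = s^2 Y - s·y(0) - y'(0) and L{y'} = sY - y(0), with y(0) = 1, y'(0) = 5, the left side becomes (s^2 + s + 9)Y - (s + 6).
The right side is L{11} = 11/s.
So (s^2 + s + 9)Y = 11/s + (s + 6).
Solve for Y(s) and write it as one ratio of polynomials.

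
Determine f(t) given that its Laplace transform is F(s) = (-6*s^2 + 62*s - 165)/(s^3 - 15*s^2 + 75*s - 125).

f(t) = -5*t^2*exp(5*t)/2 + 2*t*exp(5*t) - 6*exp(5*t)

Factor the denominator: s^3 - 15*s^2 + 75*s - 125 = (s - 5)^3.
Partial fraction decomposition gives [-6/(s - 5)] + [2/(s - 5)^2] + [-5/(s - 5)^3].
Invert each term: -6/(s - 5) ↔ -6e^(5t); 2/(s - 5)^2 ↔ 2t·e^(5t); -5/(s - 5)^3 ↔ (-5/2)t^2·e^(5t).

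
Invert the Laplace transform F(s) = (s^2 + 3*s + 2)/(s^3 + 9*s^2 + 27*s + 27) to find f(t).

Factor the denominator: s^3 + 9*s^2 + 27*s + 27 = (s + 3)^3.
Partial fraction decomposition gives [1/(s + 3)] + [-3/(s + 3)^2] + [2/(s + 3)^3].
Invert each term: 1/(s + 3) ↔ e^(-3t); -3/(s + 3)^2 ↔ -3t·e^(-3t); 2/(s + 3)^3 ↔ (1)t^2·e^(-3t).

f(t) = t^2*exp(-3*t) - 3*t*exp(-3*t) + exp(-3*t)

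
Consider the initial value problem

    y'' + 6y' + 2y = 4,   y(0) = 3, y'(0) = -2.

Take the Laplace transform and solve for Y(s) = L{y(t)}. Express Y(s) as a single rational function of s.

Apply the Laplace transform to the equation.
Using L{y''} = s^2 Y - s·y(0) - y'(0) and L{y'} = sY - y(0), with y(0) = 3, y'(0) = -2, the left side becomes (s^2 + 6*s + 2)Y - (3*s + 16).
The right side is L{4} = 4/s.
So (s^2 + 6*s + 2)Y = 4/s + (3*s + 16).
Solve for Y(s) and write it as one ratio of polynomials.

Y(s) = (3*s^2 + 16*s + 4)/(s^3 + 6*s^2 + 2*s)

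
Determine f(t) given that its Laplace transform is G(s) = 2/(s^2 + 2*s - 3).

Rewrite the denominator: s^2 + 2*s - 3 = (s + 1)^2 - 4.
The form in (s + 1) signals a first-shifting-theorem factor e^(-t).
Since L{sinh(2t)} = 2/(s^2 - 4), the inverse is exp(-t)*sinh(2*t).

f(t) = exp(-t)*sinh(2*t)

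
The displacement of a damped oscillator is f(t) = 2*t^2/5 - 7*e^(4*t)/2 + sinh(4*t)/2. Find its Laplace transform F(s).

F(s) = 2/(s^2 - 16) - 7/(2*(s - 4)) + 4/(5*s^3)

The transform is linear, so treat each term independently.
(2/5)·[L{t^2} = 2!/s^3 = 2/s^3]; (1/2)·[L{sinh(4t)} = 4/(s^2 - 16)]; (-7/2)·[L{e^(4t)} = 1/(s - 4)].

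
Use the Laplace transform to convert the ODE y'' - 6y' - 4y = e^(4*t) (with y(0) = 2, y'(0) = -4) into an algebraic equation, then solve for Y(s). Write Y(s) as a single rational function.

Take the Laplace transform of both sides.
The derivative rules (L{y''} = s^2 Y - s·y(0) - y'(0) and L{y'} = sY - y(0), with y(0) = 2, y'(0) = -4) turn the left side into (s^2 - 6*s - 4)Y - (2*s - 16).
The right side is L{e^(4*t)} = 1/(s - 4).
So (s^2 - 6*s - 4)Y = 1/(s - 4) + (2*s - 16).
Isolate Y and clear denominators.

Y(s) = (2*s^2 - 24*s + 65)/(s^3 - 10*s^2 + 20*s + 16)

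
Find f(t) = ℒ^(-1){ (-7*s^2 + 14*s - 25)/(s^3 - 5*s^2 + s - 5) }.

f(t) = -5*exp(5*t) + 4*sin(t) - 2*cos(t)

Factor the denominator: s^3 - 5*s^2 + s - 5 = (s - 5)*(s^2 + 1).
Partial fraction decomposition gives [-5/(s - 5)] + [-2*s/(s^2 + 1)] + [4/(s^2 + 1)].
Invert each term: -5/(s - 5) ↔ -5e^(5t); -2·s/(s^2 + 1) ↔ -2cos(t); 4·1/(s^2 + 1) ↔ 4sin(t).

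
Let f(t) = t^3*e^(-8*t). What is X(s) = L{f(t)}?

X(s) = 6/(s + 8)^4

L{t^3} = 3!/s^4 = 6/s^4.
By the first shifting theorem, multiplying by e^(-8t) replaces s with s + 8.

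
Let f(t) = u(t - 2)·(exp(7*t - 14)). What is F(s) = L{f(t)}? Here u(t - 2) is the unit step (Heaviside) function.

By the second shifting theorem, L{u(t - c)·g(t - c)} = e^(-cs)·G(s) with c = 2 and G(s) = L{g(t)}.
L{e^(7t)} = 1/(s - 7).

F(s) = exp(-2*s)/(s - 7)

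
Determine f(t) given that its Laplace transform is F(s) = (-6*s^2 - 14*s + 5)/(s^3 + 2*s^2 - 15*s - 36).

Factor the denominator: s^3 + 2*s^2 - 15*s - 36 = (s - 4)*(s + 3)^2.
Partial fraction decomposition gives [-3/(s + 3)] + [(s + 3)^(-2)] + [-3/(s - 4)].
Invert each term: -3/(s + 3) ↔ -3e^(-3t); 1/(s + 3)^2 ↔ t·e^(-3t); -3/(s - 4) ↔ -3e^(4t).

f(t) = t*exp(-3*t) - 3*exp(4*t) - 3*exp(-3*t)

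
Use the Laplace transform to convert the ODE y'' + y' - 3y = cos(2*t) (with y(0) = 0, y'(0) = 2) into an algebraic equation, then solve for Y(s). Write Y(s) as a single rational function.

Y(s) = (2*s^2 + s + 8)/(s^4 + s^3 + s^2 + 4*s - 12)

Transform both sides with L{·}.
With L{y''} = s^2 Y - s·y(0) - y'(0) and L{y'} = sY - y(0), with y(0) = 0, y'(0) = 2: the LHS transforms to (s^2 + s - 3)Y - (2).
The right side is L{cos(2*t)} = s/(s^2 + 4).
So (s^2 + s - 3)Y = s/(s^2 + 4) + (2).
Isolate Y and clear denominators.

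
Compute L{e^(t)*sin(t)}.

L{sin(t)} = 1/(s^2 + 1).
By the first shifting theorem, multiplying by e^(t) replaces s with s - 1.

1/((s - 1)^2 + 1)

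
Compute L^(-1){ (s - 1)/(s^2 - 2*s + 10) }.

Rewrite the denominator: s^2 - 2*s + 10 = (s - 1)^2 + 9.
The form in (s - 1) signals a first-shifting-theorem factor e^(t).
Since L{cos(3t)} = s/(s^2 + 9), the inverse is e^(t)*cos(3*t).

exp(t)*cos(3*t)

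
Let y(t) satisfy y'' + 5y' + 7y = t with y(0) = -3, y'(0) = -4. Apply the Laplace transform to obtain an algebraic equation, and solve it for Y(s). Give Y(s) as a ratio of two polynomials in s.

Take the Laplace transform of both sides.
With L{y''} = s^2 Y - s·y(0) - y'(0) and L{y'} = sY - y(0), with y(0) = -3, y'(0) = -4: the LHS transforms to (s^2 + 5*s + 7)Y - (-3*s - 19).
The right side is L{t} = s^(-2).
So (s^2 + 5*s + 7)Y = s^(-2) + (-3*s - 19).
Isolate Y and clear denominators.

Y(s) = (-3*s^3 - 19*s^2 + 1)/(s^4 + 5*s^3 + 7*s^2)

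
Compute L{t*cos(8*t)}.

L{cos(8t)} = s/(s^2 + 64).
Then apply L{t·g(t)} = -d/ds[H(s)] with H(s) = s/(s^2 + 64):
differentiating 1 time and applying the sign gives (s - 8)*(s + 8)/(s^2 + 64)^2.

(s - 8)*(s + 8)/(s^2 + 64)^2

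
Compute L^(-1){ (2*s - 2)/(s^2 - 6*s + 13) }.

2*exp(3*t)*sin(2*t) + 2*exp(3*t)*cos(2*t)

Complete the square in the denominator: s^2 - 6*s + 13 = (s - 3)^2 + 2^2.
Split the numerator to match: 2*s - 2 = 2·(s - 3) + 2·2.
Invert each term: 2·(s - 3)/((s - 3)^2 + 4) ↔ 2e^(3t)cos(2t); 2·2/((s - 3)^2 + 4) ↔ 2e^(3t)sin(2t).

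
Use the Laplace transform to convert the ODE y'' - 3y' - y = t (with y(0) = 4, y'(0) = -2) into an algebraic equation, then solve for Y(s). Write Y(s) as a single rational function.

Y(s) = (4*s^3 - 14*s^2 + 1)/(s^4 - 3*s^3 - s^2)

Laplace-transform each side.
Using L{y''} = s^2 Y - s·y(0) - y'(0) and L{y'} = sY - y(0), with y(0) = 4, y'(0) = -2, the left side becomes (s^2 - 3*s - 1)Y - (4*s - 14).
The right side is L{t} = s^(-2).
So (s^2 - 3*s - 1)Y = s^(-2) + (4*s - 14).
Isolate Y and clear denominators.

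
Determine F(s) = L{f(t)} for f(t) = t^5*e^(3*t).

F(s) = 120/(s - 3)^6

L{t^5} = 5!/s^6 = 120/s^6.
By the first shifting theorem, multiplying by e^(3t) replaces s with s - 3.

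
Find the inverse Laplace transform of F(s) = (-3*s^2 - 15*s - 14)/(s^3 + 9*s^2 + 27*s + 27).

2*t^2*exp(-3*t) + 3*t*exp(-3*t) - 3*exp(-3*t)

Factor the denominator: s^3 + 9*s^2 + 27*s + 27 = (s + 3)^3.
Partial fraction decomposition gives [-3/(s + 3)] + [3/(s + 3)^2] + [4/(s + 3)^3].
Invert each term: -3/(s + 3) ↔ -3e^(-3t); 3/(s + 3)^2 ↔ 3t·e^(-3t); 4/(s + 3)^3 ↔ (2)t^2·e^(-3t).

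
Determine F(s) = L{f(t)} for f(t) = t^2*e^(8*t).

F(s) = 2/(s - 8)^3

L{e^(8t)} = 1/(s - 8).
Then apply L{t^2·g(t)} = (-1)^2 d^2/ds^2[G(s)] with G(s) = 1/(s - 8):
differentiating 2 times and applying the sign gives 2/(s - 8)^3.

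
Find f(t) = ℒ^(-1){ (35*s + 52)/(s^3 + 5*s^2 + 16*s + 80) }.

Factor the denominator: s^3 + 5*s^2 + 16*s + 80 = (s + 5)*(s^2 + 16).
Partial fraction decomposition gives [-3/(s + 5)] + [3*s/(s^2 + 16)] + [20/(s^2 + 16)].
Invert each term: -3/(s + 5) ↔ -3e^(-5t); 3·s/(s^2 + 16) ↔ 3cos(4t); 5·4/(s^2 + 16) ↔ 5sin(4t).

f(t) = 5*sin(4*t) + 3*cos(4*t) - 3*exp(-5*t)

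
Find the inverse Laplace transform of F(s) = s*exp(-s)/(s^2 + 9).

Heaviside(t - 1)*(cos(3*t - 3))

The factor e^(-s) signals a time shift by c = 1 (second shifting theorem).
L{cos(3t)} = s/(s^2 + 9), so L^-1{s/(s^2 + 9)} = cos(3*t).
Hence the inverse is u(t - 1) times that function evaluated at t - 1.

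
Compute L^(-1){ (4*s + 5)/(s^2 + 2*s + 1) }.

t*exp(-t) + 4*exp(-t)

Factor the denominator: s^2 + 2*s + 1 = (s + 1)^2.
Partial fraction decomposition gives [4/(s + 1)] + [(s + 1)^(-2)].
Invert each term: 4/(s + 1) ↔ 4e^(-t); 1/(s + 1)^2 ↔ t·e^(-t).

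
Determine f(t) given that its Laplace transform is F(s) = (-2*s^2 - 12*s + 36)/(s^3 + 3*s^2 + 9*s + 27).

Factor the denominator: s^3 + 3*s^2 + 9*s + 27 = (s + 3)*(s^2 + 9).
Partial fraction decomposition gives [3/(s + 3)] + [-5*s/(s^2 + 9)] + [3/(s^2 + 9)].
Invert each term: 3/(s + 3) ↔ 3e^(-3t); -5·s/(s^2 + 9) ↔ -5cos(3t); 1·3/(s^2 + 9) ↔ sin(3t).

f(t) = sin(3*t) - 5*cos(3*t) + 3*exp(-3*t)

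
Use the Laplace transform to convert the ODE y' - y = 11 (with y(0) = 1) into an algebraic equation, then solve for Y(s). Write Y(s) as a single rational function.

Laplace-transform each side.
Using L{y'} = sY - y(0) = sY - 1, the left side becomes (s - 1)Y - (1).
The right side is L{11} = 11/s.
So (s - 1)Y = 11/s + (1).
Divide through and combine into a single rational function.

Y(s) = (s + 11)/(s^2 - s)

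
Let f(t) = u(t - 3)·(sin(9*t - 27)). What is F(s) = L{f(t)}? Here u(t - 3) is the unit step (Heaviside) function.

By the second shifting theorem, L{u(t - c)·g(t - c)} = e^(-cs)·G(s) with c = 3 and G(s) = L{g(t)}.
L{sin(9t)} = 9/(s^2 + 81).

F(s) = 9*exp(-3*s)/(s^2 + 81)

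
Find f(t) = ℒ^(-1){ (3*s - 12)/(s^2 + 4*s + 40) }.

f(t) = -3*exp(-2*t)*sin(6*t) + 3*exp(-2*t)*cos(6*t)

Complete the square in the denominator: s^2 + 4*s + 40 = (s + 2)^2 + 6^2.
Split the numerator to match: 3*s - 12 = 3·(s + 2) - 3·6.
Invert each term: 3·(s + 2)/((s + 2)^2 + 36) ↔ 3e^(-2t)cos(6t); -3·6/((s + 2)^2 + 36) ↔ -3e^(-2t)sin(6t).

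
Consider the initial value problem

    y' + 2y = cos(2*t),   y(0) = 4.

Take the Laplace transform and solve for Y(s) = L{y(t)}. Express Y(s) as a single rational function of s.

Y(s) = (4*s^2 + s + 16)/(s^3 + 2*s^2 + 4*s + 8)

Transform both sides with L{·}.
The derivative rules (L{y'} = sY - y(0) = sY - 4) turn the left side into (s + 2)Y - (4).
The right side is L{cos(2*t)} = s/(s^2 + 4).
So (s + 2)Y = s/(s^2 + 4) + (4).
Solve for Y(s) and write it as one ratio of polynomials.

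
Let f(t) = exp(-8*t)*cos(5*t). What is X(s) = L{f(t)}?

L{cos(5t)} = s/(s^2 + 25).
By the first shifting theorem, multiplying by e^(-8t) replaces s with s + 8.

X(s) = (s + 8)/((s + 8)^2 + 25)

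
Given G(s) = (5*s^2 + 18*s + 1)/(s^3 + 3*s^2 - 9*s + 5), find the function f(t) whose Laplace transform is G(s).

Factor the denominator: s^3 + 3*s^2 - 9*s + 5 = (s - 1)^2*(s + 5).
Partial fraction decomposition gives [4/(s - 1)] + [4/(s - 1)^2] + [1/(s + 5)].
Invert each term: 4/(s - 1) ↔ 4e^(t); 4/(s - 1)^2 ↔ 4t·e^(t); 1/(s + 5) ↔ e^(-5t).

f(t) = 4*t*exp(t) + 4*exp(t) + exp(-5*t)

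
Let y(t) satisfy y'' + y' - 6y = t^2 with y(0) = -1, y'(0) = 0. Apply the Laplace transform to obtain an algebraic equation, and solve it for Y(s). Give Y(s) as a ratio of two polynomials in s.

Y(s) = (-s^4 - s^3 + 2)/(s^5 + s^4 - 6*s^3)

Laplace-transform each side.
The derivative rules (L{y''} = s^2 Y - s·y(0) - y'(0) and L{y'} = sY - y(0), with y(0) = -1, y'(0) = 0) turn the left side into (s^2 + s - 6)Y - (-s - 1).
The right side is L{t^2} = 2/s^3.
So (s^2 + s - 6)Y = 2/s^3 + (-s - 1).
Divide through and combine into a single rational function.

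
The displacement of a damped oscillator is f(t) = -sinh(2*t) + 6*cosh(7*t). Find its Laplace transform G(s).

G(s) = 6*s/(s^2 - 49) - 2/(s^2 - 4)

By linearity of the Laplace transform, transform each term separately.
(6)·[L{cosh(7t)} = s/(s^2 - 49)]; (-1)·[L{sinh(2t)} = 2/(s^2 - 4)].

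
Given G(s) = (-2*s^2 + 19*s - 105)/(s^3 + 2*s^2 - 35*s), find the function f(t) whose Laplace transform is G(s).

Factor the denominator: s^3 + 2*s^2 - 35*s = s*(s - 5)*(s + 7).
Partial fraction decomposition gives [3/s] + [-1/(s - 5)] + [-4/(s + 7)].
Invert each term: 3/(s - 0) ↔ 3e^(0t); -1/(s - 5) ↔ -e^(5t); -4/(s + 7) ↔ -4e^(-7t).

f(t) = -exp(5*t) + 3 - 4*exp(-7*t)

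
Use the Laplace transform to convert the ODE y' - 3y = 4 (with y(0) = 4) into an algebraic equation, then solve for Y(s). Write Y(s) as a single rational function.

Y(s) = (4*s + 4)/(s^2 - 3*s)

Transform both sides with L{·}.
With L{y'} = sY - y(0) = sY - 4: the LHS transforms to (s - 3)Y - (4).
The right side is L{4} = 4/s.
So (s - 3)Y = 4/s + (4).
Solve for Y(s) and write it as one ratio of polynomials.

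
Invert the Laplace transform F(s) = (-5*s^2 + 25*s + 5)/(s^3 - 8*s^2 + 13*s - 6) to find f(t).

Factor the denominator: s^3 - 8*s^2 + 13*s - 6 = (s - 6)*(s - 1)^2.
Partial fraction decomposition gives [-4/(s - 1)] + [-5/(s - 1)^2] + [-1/(s - 6)].
Invert each term: -4/(s - 1) ↔ -4e^(t); -5/(s - 1)^2 ↔ -5t·e^(t); -1/(s - 6) ↔ -e^(6t).

f(t) = -5*t*exp(t) - exp(6*t) - 4*exp(t)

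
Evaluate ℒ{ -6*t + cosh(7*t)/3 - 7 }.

s/(3*(s^2 - 49)) - 7/s - 6/s^2

By linearity of the Laplace transform, transform each term separately.
(1/3)·[L{cosh(7t)} = s/(s^2 - 49)]; (-6)·[L{t} = 1!/s^2 = 1/s^2]; L{-7} = -7/s.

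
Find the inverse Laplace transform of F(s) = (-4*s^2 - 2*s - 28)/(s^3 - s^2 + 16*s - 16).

-2*exp(t) - sin(4*t) - 2*cos(4*t)

Factor the denominator: s^3 - s^2 + 16*s - 16 = (s - 1)*(s^2 + 16).
Partial fraction decomposition gives [-2/(s - 1)] + [-2*s/(s^2 + 16)] + [-4/(s^2 + 16)].
Invert each term: -2/(s - 1) ↔ -2e^(t); -2·s/(s^2 + 16) ↔ -2cos(4t); -1·4/(s^2 + 16) ↔ -sin(4t).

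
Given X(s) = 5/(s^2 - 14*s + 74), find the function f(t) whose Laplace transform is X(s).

f(t) = exp(7*t)*sin(5*t)

Rewrite the denominator: s^2 - 14*s + 74 = (s - 7)^2 + 25.
The form in (s - 7) signals a first-shifting-theorem factor e^(7t).
Since L{sin(5t)} = 5/(s^2 + 25), the inverse is e^(7*t)*sin(5*t).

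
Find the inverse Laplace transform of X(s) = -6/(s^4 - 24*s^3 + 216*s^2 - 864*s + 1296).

Rewrite the denominator: s^4 - 24*s^3 + 216*s^2 - 864*s + 1296 = (s - 6)^4.
The form in (s - 6) signals a first-shifting-theorem factor e^(6t).
Since L{t^3} = 3!/s^4 = 6/s^4, the inverse is t^3*exp(6*t), scaled by -1.

-t^3*exp(6*t)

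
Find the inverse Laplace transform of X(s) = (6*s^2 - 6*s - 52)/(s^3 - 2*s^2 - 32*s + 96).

Factor the denominator: s^3 - 2*s^2 - 32*s + 96 = (s - 4)^2*(s + 6).
Partial fraction decomposition gives [4/(s - 4)] + [2/(s - 4)^2] + [2/(s + 6)].
Invert each term: 4/(s - 4) ↔ 4e^(4t); 2/(s - 4)^2 ↔ 2t·e^(4t); 2/(s + 6) ↔ 2e^(-6t).

2*t*exp(4*t) + 4*exp(4*t) + 2*exp(-6*t)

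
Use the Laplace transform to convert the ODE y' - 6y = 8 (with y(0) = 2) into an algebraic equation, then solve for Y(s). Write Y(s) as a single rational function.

Laplace-transform each side.
The derivative rules (L{y'} = sY - y(0) = sY - 2) turn the left side into (s - 6)Y - (2).
The right side is L{8} = 8/s.
So (s - 6)Y = 8/s + (2).
Solve for Y(s) and write it as one ratio of polynomials.

Y(s) = (2*s + 8)/(s^2 - 6*s)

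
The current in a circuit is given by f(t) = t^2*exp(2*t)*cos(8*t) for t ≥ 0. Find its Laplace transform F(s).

L{cos(8t)} = s/(s^2 + 64).
Multiplying by e^(2t) shifts s → s - 2, so L{exp(2*t)*cos(8*t)} = (s - 2)/((s - 2)^2 + 64).
Then apply L{t^2·g(t)} = (-1)^2 d^2/ds^2[G(s)] with G(s) = (s - 2)/((s - 2)^2 + 64):
differentiating 2 times and applying the sign gives 2*(s - 2)*(s^2 - 4*s - 188)/(s^2 - 4*s + 68)^3.

F(s) = 2*(s - 2)*(s^2 - 4*s - 188)/(s^2 - 4*s + 68)^3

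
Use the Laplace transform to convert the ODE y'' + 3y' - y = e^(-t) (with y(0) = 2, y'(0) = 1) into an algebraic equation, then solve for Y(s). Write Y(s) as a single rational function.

Transform both sides with L{·}.
With L{y''} = s^2 Y - s·y(0) - y'(0) and L{y'} = sY - y(0), with y(0) = 2, y'(0) = 1: the LHS transforms to (s^2 + 3*s - 1)Y - (2*s + 7).
The right side is L{e^(-t)} = 1/(s + 1).
So (s^2 + 3*s - 1)Y = 1/(s + 1) + (2*s + 7).
Solve for Y(s) and write it as one ratio of polynomials.

Y(s) = (2*s^2 + 9*s + 8)/(s^3 + 4*s^2 + 2*s - 1)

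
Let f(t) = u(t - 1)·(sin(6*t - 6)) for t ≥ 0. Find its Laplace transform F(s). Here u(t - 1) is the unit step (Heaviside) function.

By the second shifting theorem, L{u(t - c)·g(t - c)} = e^(-cs)·G(s) with c = 1 and G(s) = L{g(t)}.
L{sin(6t)} = 6/(s^2 + 36).

F(s) = 6*exp(-s)/(s^2 + 36)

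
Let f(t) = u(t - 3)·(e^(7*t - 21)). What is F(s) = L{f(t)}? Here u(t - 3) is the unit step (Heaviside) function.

F(s) = exp(-3*s)/(s - 7)

By the second shifting theorem, L{u(t - c)·g(t - c)} = e^(-cs)·G(s) with c = 3 and G(s) = L{g(t)}.
L{e^(7t)} = 1/(s - 7).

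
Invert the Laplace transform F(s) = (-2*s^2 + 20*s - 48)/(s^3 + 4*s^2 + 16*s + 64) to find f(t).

Factor the denominator: s^3 + 4*s^2 + 16*s + 64 = (s + 4)*(s^2 + 16).
Partial fraction decomposition gives [-5/(s + 4)] + [3*s/(s^2 + 16)] + [8/(s^2 + 16)].
Invert each term: -5/(s + 4) ↔ -5e^(-4t); 3·s/(s^2 + 16) ↔ 3cos(4t); 2·4/(s^2 + 16) ↔ 2sin(4t).

f(t) = 2*sin(4*t) + 3*cos(4*t) - 5*exp(-4*t)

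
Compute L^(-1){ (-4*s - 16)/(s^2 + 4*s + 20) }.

-2*exp(-2*t)*sin(4*t) - 4*exp(-2*t)*cos(4*t)

Complete the square in the denominator: s^2 + 4*s + 20 = (s + 2)^2 + 4^2.
Split the numerator to match: -4*s - 16 = -4·(s + 2) - 2·4.
Invert each term: -4·(s + 2)/((s + 2)^2 + 16) ↔ -4e^(-2t)cos(4t); -2·4/((s + 2)^2 + 16) ↔ -2e^(-2t)sin(4t).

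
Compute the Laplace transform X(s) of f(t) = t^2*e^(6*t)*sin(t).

X(s) = 2*(3*s^2 - 36*s + 107)/(s^2 - 12*s + 37)^3

L{sin(t)} = 1/(s^2 + 1).
Multiplying by e^(6t) shifts s → s - 6, so L{e^(6*t)*sin(t)} = 1/((s - 6)^2 + 1).
Then apply L{t^2·g(t)} = (-1)^2 d^2/ds^2[G(s)] with G(s) = 1/((s - 6)^2 + 1):
differentiating 2 times and applying the sign gives 2*(3*s^2 - 36*s + 107)/(s^2 - 12*s + 37)^3.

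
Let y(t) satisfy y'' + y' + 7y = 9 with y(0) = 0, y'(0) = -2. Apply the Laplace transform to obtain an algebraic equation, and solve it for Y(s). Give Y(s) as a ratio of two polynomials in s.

Y(s) = (-2*s + 9)/(s^3 + s^2 + 7*s)

Transform both sides with L{·}.
The derivative rules (L{y''} = s^2 Y - s·y(0) - y'(0) and L{y'} = sY - y(0), with y(0) = 0, y'(0) = -2) turn the left side into (s^2 + s + 7)Y - (-2).
The right side is L{9} = 9/s.
So (s^2 + s + 7)Y = 9/s + (-2).
Divide through and combine into a single rational function.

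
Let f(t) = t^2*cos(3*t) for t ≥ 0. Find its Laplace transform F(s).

L{cos(3t)} = s/(s^2 + 9).
Then apply L{t^2·g(t)} = (-1)^2 d^2/ds^2[G(s)] with G(s) = s/(s^2 + 9):
differentiating 2 times and applying the sign gives 2*s*(s^2 - 27)/(s^2 + 9)^3.

F(s) = 2*s*(s^2 - 27)/(s^2 + 9)^3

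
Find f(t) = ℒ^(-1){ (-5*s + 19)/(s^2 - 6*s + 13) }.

Complete the square in the denominator: s^2 - 6*s + 13 = (s - 3)^2 + 2^2.
Split the numerator to match: -5*s + 19 = -5·(s - 3) + 2·2.
Invert each term: -5·(s - 3)/((s - 3)^2 + 4) ↔ -5e^(3t)cos(2t); 2·2/((s - 3)^2 + 4) ↔ 2e^(3t)sin(2t).

f(t) = 2*exp(3*t)*sin(2*t) - 5*exp(3*t)*cos(2*t)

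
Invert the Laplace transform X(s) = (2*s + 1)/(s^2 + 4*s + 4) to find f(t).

Factor the denominator: s^2 + 4*s + 4 = (s + 2)^2.
Partial fraction decomposition gives [2/(s + 2)] + [-3/(s + 2)^2].
Invert each term: 2/(s + 2) ↔ 2e^(-2t); -3/(s + 2)^2 ↔ -3t·e^(-2t).

f(t) = -3*t*exp(-2*t) + 2*exp(-2*t)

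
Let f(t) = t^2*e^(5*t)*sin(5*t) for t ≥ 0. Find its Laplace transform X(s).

L{sin(5t)} = 5/(s^2 + 25).
Multiplying by e^(5t) shifts s → s - 5, so L{e^(5*t)*sin(5*t)} = 5/((s - 5)^2 + 25).
Then apply L{t^2·g(t)} = (-1)^2 d^2/ds^2[G(s)] with G(s) = 5/((s - 5)^2 + 25):
differentiating 2 times and applying the sign gives 10*(3*s^2 - 30*s + 50)/(s^2 - 10*s + 50)^3.

X(s) = 10*(3*s^2 - 30*s + 50)/(s^2 - 10*s + 50)^3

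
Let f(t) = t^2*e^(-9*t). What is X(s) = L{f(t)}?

X(s) = 2/(s + 9)^3

L{e^(-9t)} = 1/(s + 9).
Then apply L{t^2·g(t)} = (-1)^2 d^2/ds^2[G(s)] with G(s) = 1/(s + 9):
differentiating 2 times and applying the sign gives 2/(s + 9)^3.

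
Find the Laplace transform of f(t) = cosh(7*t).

L{cosh(7t)} = s/(s^2 - 49).

s/(s^2 - 49)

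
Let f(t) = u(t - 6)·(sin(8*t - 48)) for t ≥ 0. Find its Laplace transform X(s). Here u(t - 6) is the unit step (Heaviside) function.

By the second shifting theorem, L{u(t - c)·g(t - c)} = e^(-cs)·G(s) with c = 6 and G(s) = L{g(t)}.
L{sin(8t)} = 8/(s^2 + 64).

X(s) = 8*exp(-6*s)/(s^2 + 64)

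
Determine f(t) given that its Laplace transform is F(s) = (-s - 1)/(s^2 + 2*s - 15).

f(t) = -exp(-t)*cosh(4*t)

Rewrite the denominator: s^2 + 2*s - 15 = (s + 1)^2 - 16.
The form in (s + 1) signals a first-shifting-theorem factor e^(-t).
Since L{cosh(4t)} = s/(s^2 - 16), the inverse is exp(-t)*cosh(4*t), scaled by -1.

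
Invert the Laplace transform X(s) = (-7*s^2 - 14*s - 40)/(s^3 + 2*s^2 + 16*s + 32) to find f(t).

Factor the denominator: s^3 + 2*s^2 + 16*s + 32 = (s + 2)*(s^2 + 16).
Partial fraction decomposition gives [-2/(s + 2)] + [-5*s/(s^2 + 16)] + [-4/(s^2 + 16)].
Invert each term: -2/(s + 2) ↔ -2e^(-2t); -5·s/(s^2 + 16) ↔ -5cos(4t); -1·4/(s^2 + 16) ↔ -sin(4t).

f(t) = -sin(4*t) - 5*cos(4*t) - 2*exp(-2*t)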